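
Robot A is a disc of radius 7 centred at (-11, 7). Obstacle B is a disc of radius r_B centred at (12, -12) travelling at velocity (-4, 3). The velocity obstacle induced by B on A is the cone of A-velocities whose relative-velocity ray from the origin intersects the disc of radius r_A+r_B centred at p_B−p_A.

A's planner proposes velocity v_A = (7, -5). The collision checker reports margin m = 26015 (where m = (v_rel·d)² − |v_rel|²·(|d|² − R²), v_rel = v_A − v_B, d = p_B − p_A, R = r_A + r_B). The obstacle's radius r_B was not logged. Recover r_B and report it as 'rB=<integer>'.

m = 26015
d = (23, -19);  v_rel = (11, -8),  |v_rel|² = 185
v_rel×d = (11)·(-19) − (-8)·(23) = -25
since m = R²·185 − (-25)²:  R² = (625 + 26015) / 185 = 144
R = √144 = 12  ⇒  r_B = 12 − 7 = 5

rB=5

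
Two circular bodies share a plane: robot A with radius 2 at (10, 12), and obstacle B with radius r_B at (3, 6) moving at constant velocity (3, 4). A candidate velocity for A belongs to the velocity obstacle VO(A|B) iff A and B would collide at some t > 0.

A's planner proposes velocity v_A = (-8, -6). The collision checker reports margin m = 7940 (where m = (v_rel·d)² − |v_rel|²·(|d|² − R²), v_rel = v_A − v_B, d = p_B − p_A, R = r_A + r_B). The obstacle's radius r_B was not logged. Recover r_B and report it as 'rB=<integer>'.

m = 7940
d = (-7, -6);  v_rel = (-11, -10),  |v_rel|² = 221
v_rel×d = (-11)·(-6) − (-10)·(-7) = -4
since m = R²·221 − (-4)²:  R² = (16 + 7940) / 221 = 36
R = √36 = 6  ⇒  r_B = 6 − 2 = 4

rB=4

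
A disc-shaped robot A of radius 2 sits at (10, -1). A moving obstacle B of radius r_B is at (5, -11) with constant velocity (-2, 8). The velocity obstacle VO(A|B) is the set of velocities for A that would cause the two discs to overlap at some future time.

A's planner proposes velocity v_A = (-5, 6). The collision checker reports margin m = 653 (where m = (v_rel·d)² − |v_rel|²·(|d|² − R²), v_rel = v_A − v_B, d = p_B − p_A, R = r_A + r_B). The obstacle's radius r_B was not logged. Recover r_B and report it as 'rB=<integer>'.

m = 653
d = (-5, -10);  v_rel = (-3, -2),  |v_rel|² = 13
v_rel×d = (-3)·(-10) − (-2)·(-5) = 20
since m = R²·13 − 20²:  R² = (400 + 653) / 13 = 81
R = √81 = 9  ⇒  r_B = 9 − 2 = 7

rB=7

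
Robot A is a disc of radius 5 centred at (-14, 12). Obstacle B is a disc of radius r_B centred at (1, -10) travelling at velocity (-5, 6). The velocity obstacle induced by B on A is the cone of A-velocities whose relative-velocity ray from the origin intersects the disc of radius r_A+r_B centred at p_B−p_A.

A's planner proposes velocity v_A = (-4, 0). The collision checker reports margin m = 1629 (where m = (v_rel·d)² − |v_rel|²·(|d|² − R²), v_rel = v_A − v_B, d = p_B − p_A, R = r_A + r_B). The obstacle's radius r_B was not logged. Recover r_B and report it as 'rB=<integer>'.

m = 1629
d = (15, -22);  v_rel = (1, -6),  |v_rel|² = 37
v_rel×d = (1)·(-22) − (-6)·(15) = 68
since m = R²·37 − 68²:  R² = (4624 + 1629) / 37 = 169
R = √169 = 13  ⇒  r_B = 13 − 5 = 8

rB=8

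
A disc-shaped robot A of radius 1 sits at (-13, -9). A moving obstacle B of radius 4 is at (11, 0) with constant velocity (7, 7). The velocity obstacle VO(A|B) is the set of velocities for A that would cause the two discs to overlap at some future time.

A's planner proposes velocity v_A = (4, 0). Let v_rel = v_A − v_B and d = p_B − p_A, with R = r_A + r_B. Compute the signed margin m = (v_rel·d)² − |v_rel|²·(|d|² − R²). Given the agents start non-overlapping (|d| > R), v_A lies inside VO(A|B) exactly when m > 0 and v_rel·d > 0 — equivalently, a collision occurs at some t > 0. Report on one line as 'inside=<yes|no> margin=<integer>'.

d = (24, 9),  |d|² = 657;  R = 1+4 = 5,  c = 657−5² = 632
v_rel = (-3, -7),  |v_rel|² = 58;  v_rel·d = (-3)·(24) + (-7)·(9) = -135
58·t² + 270·t + 632 = 0  ⇒  m = (-135)² − 58·632 = -18431
m = -18431 < 0,  v_rel·d = -135 < 0  ⇒  outside

inside=no margin=-18431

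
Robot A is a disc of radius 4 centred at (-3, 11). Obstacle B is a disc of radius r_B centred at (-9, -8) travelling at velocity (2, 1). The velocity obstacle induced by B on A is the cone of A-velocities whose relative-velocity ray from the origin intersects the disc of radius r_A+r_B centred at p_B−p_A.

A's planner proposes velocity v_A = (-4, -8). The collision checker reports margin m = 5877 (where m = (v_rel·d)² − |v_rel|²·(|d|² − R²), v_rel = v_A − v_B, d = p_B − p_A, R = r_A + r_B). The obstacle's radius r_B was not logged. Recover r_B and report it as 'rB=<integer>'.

m = 5877
d = (-6, -19);  v_rel = (-6, -9),  |v_rel|² = 117
v_rel×d = (-6)·(-19) − (-9)·(-6) = 60
since m = R²·117 − 60²:  R² = (3600 + 5877) / 117 = 81
R = √81 = 9  ⇒  r_B = 9 − 4 = 5

rB=5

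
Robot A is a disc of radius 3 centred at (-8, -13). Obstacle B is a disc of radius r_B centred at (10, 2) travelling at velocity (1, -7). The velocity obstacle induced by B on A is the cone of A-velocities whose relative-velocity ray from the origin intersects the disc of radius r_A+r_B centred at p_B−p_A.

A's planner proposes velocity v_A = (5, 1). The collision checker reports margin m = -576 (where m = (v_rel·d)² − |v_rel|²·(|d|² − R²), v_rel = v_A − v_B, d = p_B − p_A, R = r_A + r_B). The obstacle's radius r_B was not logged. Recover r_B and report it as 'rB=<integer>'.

m = -576
d = (18, 15);  v_rel = (4, 8),  |v_rel|² = 80
v_rel×d = (4)·(15) − (8)·(18) = -84
since m = R²·80 − (-84)²:  R² = (7056 + -576) / 80 = 81
R = √81 = 9  ⇒  r_B = 9 − 3 = 6

rB=6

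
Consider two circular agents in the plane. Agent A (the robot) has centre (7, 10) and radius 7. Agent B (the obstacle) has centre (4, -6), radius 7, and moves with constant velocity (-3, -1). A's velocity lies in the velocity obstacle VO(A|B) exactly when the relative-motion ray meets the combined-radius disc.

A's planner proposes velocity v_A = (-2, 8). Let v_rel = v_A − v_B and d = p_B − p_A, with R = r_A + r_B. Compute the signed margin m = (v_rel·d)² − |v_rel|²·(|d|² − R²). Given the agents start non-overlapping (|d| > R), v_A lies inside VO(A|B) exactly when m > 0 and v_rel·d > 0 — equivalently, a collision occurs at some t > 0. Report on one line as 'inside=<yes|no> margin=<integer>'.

d = (-3, -16),  |d|² = 265;  R = 7+7 = 14,  c = 265−14² = 69
v_rel = (1, 9),  |v_rel|² = 82;  v_rel·d = (1)·(-3) + (9)·(-16) = -147
82·t² + 294·t + 69 = 0  ⇒  m = (-147)² − 82·69 = 15951
m = 15951 > 0,  v_rel·d = -147 < 0  ⇒  outside

inside=no margin=15951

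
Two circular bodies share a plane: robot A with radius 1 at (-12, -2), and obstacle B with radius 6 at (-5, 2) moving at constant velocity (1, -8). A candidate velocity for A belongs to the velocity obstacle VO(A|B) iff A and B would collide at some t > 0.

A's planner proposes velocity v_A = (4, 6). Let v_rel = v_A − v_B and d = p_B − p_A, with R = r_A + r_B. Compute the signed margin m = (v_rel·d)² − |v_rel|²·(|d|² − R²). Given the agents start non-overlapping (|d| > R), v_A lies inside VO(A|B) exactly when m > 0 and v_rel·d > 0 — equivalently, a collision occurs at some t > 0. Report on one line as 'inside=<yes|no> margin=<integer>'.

d = (7, 4),  |d|² = 65;  R = 1+6 = 7,  c = 65−7² = 16
v_rel = (3, 14),  |v_rel|² = 205;  v_rel·d = (3)·(7) + (14)·(4) = 77
205·t² − 154·t + 16 = 0  ⇒  m = 77² − 205·16 = 2649
m = 2649 > 0,  v_rel·d = 77 > 0  ⇒  inside

inside=yes margin=2649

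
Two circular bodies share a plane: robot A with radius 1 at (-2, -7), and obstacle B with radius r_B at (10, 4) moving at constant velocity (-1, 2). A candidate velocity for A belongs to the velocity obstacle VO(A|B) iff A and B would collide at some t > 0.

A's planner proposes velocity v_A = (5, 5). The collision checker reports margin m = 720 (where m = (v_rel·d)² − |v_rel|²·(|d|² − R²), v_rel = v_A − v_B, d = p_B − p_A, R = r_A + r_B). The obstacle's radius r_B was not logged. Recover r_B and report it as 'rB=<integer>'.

m = 720
d = (12, 11);  v_rel = (6, 3),  |v_rel|² = 45
v_rel×d = (6)·(11) − (3)·(12) = 30
since m = R²·45 − 30²:  R² = (900 + 720) / 45 = 36
R = √36 = 6  ⇒  r_B = 6 − 1 = 5

rB=5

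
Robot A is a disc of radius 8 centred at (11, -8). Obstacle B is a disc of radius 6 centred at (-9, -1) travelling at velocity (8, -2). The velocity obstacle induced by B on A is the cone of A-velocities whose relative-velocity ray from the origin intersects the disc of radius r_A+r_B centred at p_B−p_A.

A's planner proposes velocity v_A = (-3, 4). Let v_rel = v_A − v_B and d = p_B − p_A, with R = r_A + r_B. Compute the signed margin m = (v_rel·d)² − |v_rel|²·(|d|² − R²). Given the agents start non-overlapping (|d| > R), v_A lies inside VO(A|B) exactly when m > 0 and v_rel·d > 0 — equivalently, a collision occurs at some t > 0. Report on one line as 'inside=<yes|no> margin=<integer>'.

d = (-20, 7),  |d|² = 449;  R = 8+6 = 14,  c = 449−14² = 253
v_rel = (-11, 6),  |v_rel|² = 157;  v_rel·d = (-11)·(-20) + (6)·(7) = 262
157·t² − 524·t + 253 = 0  ⇒  m = 262² − 157·253 = 28923
m = 28923 > 0,  v_rel·d = 262 > 0  ⇒  inside

inside=yes margin=28923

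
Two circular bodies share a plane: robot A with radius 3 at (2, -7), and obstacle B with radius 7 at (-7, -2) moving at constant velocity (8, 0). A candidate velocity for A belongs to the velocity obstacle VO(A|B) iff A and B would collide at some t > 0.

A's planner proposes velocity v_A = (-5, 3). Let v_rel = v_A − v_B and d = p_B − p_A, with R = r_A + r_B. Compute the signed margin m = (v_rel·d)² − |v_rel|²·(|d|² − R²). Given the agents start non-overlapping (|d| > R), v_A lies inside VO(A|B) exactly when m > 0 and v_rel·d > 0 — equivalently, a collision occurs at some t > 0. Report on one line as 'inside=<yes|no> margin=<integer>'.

d = (-9, 5),  |d|² = 106;  R = 3+7 = 10,  c = 106−10² = 6
v_rel = (-13, 3),  |v_rel|² = 178;  v_rel·d = (-13)·(-9) + (3)·(5) = 132
178·t² − 264·t + 6 = 0  ⇒  m = 132² − 178·6 = 16356
m = 16356 > 0,  v_rel·d = 132 > 0  ⇒  inside

inside=yes margin=16356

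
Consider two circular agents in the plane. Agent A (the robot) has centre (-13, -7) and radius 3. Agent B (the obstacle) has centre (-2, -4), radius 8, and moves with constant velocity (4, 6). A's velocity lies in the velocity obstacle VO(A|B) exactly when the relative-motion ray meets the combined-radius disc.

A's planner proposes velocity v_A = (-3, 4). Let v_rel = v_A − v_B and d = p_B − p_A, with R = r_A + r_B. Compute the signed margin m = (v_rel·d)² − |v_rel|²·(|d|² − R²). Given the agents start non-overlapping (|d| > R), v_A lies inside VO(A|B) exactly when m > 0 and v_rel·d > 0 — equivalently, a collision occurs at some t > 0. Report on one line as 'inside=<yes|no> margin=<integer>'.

d = (11, 3),  |d|² = 130;  R = 3+8 = 11,  c = 130−11² = 9
v_rel = (-7, -2),  |v_rel|² = 53;  v_rel·d = (-7)·(11) + (-2)·(3) = -83
53·t² + 166·t + 9 = 0  ⇒  m = (-83)² − 53·9 = 6412
m = 6412 > 0,  v_rel·d = -83 < 0  ⇒  outside

inside=no margin=6412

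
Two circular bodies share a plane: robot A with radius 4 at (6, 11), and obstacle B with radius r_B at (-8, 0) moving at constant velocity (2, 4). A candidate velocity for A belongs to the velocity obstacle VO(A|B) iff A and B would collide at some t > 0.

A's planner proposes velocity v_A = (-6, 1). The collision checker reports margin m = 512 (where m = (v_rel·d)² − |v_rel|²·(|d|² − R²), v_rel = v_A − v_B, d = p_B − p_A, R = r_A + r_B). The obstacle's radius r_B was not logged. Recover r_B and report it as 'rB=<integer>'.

m = 512
d = (-14, -11);  v_rel = (-8, -3),  |v_rel|² = 73
v_rel×d = (-8)·(-11) − (-3)·(-14) = 46
since m = R²·73 − 46²:  R² = (2116 + 512) / 73 = 36
R = √36 = 6  ⇒  r_B = 6 − 4 = 2

rB=2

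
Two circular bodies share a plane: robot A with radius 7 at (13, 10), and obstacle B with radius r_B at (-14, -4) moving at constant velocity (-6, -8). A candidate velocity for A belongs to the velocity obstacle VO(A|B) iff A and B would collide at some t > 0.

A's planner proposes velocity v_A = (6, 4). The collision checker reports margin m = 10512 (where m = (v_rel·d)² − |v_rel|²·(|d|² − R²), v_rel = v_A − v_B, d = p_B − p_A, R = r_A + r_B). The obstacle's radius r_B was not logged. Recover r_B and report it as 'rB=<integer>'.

m = 10512
d = (-27, -14);  v_rel = (12, 12),  |v_rel|² = 288
v_rel×d = (12)·(-14) − (12)·(-27) = 156
since m = R²·288 − 156²:  R² = (24336 + 10512) / 288 = 121
R = √121 = 11  ⇒  r_B = 11 − 7 = 4

rB=4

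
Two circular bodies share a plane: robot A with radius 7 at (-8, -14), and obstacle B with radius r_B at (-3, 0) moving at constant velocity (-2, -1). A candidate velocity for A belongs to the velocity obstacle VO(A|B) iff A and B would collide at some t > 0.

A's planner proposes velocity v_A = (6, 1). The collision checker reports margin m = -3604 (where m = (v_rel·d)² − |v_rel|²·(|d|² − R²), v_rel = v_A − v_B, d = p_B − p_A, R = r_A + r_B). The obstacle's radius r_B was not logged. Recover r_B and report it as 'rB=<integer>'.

m = -3604
d = (5, 14);  v_rel = (8, 2),  |v_rel|² = 68
v_rel×d = (8)·(14) − (2)·(5) = 102
since m = R²·68 − 102²:  R² = (10404 + -3604) / 68 = 100
R = √100 = 10  ⇒  r_B = 10 − 7 = 3

rB=3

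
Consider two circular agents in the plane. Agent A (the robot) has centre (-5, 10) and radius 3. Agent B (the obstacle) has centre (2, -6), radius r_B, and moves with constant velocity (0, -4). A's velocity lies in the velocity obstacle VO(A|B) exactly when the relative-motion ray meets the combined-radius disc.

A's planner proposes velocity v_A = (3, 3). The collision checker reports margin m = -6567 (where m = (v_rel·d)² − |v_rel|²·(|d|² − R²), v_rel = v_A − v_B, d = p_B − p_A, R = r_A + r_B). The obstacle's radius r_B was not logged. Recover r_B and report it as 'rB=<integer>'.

m = -6567
d = (7, -16);  v_rel = (3, 7),  |v_rel|² = 58
v_rel×d = (3)·(-16) − (7)·(7) = -97
since m = R²·58 − (-97)²:  R² = (9409 + -6567) / 58 = 49
R = √49 = 7  ⇒  r_B = 7 − 3 = 4

rB=4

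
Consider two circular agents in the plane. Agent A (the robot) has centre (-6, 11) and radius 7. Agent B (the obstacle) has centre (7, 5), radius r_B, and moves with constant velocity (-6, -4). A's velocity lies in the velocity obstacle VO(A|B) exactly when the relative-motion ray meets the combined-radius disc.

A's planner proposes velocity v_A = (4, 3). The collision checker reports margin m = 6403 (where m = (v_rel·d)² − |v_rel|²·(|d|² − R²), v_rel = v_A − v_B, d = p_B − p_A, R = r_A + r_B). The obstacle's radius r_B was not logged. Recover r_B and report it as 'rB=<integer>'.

m = 6403
d = (13, -6);  v_rel = (10, 7),  |v_rel|² = 149
v_rel×d = (10)·(-6) − (7)·(13) = -151
since m = R²·149 − (-151)²:  R² = (22801 + 6403) / 149 = 196
R = √196 = 14  ⇒  r_B = 14 − 7 = 7

rB=7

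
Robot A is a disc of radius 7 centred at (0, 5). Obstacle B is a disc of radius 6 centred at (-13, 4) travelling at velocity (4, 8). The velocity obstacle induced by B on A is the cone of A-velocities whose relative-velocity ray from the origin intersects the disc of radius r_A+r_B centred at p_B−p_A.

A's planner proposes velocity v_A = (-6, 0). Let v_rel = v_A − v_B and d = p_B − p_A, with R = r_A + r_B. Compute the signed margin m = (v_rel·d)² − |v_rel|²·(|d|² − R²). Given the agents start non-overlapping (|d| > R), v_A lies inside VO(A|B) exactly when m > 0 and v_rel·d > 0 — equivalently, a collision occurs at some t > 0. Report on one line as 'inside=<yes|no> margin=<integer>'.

d = (-13, -1),  |d|² = 170;  R = 7+6 = 13,  c = 170−13² = 1
v_rel = (-10, -8),  |v_rel|² = 164;  v_rel·d = (-10)·(-13) + (-8)·(-1) = 138
164·t² − 276·t + 1 = 0  ⇒  m = 138² − 164·1 = 18880
m = 18880 > 0,  v_rel·d = 138 > 0  ⇒  inside

inside=yes margin=18880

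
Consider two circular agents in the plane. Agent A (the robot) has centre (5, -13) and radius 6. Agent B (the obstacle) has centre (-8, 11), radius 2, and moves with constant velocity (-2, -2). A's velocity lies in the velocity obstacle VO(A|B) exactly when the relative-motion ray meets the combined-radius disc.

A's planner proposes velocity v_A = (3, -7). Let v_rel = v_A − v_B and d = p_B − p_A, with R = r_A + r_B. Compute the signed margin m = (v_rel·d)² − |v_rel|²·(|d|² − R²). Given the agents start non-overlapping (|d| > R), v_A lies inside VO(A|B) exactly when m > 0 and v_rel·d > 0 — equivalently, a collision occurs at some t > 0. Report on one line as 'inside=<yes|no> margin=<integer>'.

d = (-13, 24),  |d|² = 745;  R = 6+2 = 8,  c = 745−8² = 681
v_rel = (5, -5),  |v_rel|² = 50;  v_rel·d = (5)·(-13) + (-5)·(24) = -185
50·t² + 370·t + 681 = 0  ⇒  m = (-185)² − 50·681 = 175
m = 175 > 0,  v_rel·d = -185 < 0  ⇒  outside

inside=no margin=175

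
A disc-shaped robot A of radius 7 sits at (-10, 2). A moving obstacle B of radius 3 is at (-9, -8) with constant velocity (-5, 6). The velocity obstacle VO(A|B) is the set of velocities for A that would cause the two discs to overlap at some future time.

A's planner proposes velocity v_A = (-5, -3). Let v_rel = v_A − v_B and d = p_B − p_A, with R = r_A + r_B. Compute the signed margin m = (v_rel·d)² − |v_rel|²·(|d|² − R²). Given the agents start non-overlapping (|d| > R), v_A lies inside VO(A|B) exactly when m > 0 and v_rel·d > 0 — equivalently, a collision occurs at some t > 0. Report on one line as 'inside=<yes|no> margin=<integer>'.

d = (1, -10),  |d|² = 101;  R = 7+3 = 10,  c = 101−10² = 1
v_rel = (0, -9),  |v_rel|² = 81;  v_rel·d = (0)·(1) + (-9)·(-10) = 90
81·t² − 180·t + 1 = 0  ⇒  m = 90² − 81·1 = 8019
m = 8019 > 0,  v_rel·d = 90 > 0  ⇒  inside

inside=yes margin=8019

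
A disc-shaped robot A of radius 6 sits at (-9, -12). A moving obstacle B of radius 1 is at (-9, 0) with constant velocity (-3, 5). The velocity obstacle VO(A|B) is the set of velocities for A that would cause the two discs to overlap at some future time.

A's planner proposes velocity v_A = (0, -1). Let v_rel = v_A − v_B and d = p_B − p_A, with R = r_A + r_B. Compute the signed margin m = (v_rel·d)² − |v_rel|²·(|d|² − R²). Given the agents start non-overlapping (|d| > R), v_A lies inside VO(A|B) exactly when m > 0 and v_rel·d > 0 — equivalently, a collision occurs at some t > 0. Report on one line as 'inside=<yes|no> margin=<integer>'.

d = (0, 12),  |d|² = 144;  R = 6+1 = 7,  c = 144−7² = 95
v_rel = (3, -6),  |v_rel|² = 45;  v_rel·d = (3)·(0) + (-6)·(12) = -72
45·t² + 144·t + 95 = 0  ⇒  m = (-72)² − 45·95 = 909
m = 909 > 0,  v_rel·d = -72 < 0  ⇒  outside

inside=no margin=909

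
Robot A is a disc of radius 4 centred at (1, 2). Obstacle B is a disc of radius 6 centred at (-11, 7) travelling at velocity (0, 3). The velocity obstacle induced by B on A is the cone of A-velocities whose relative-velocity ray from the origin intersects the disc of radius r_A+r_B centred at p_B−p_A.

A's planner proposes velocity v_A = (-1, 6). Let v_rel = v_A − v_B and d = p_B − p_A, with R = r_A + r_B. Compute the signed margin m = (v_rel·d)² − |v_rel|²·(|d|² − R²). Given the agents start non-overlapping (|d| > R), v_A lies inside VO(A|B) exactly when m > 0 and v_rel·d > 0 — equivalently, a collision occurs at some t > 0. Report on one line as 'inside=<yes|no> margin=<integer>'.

d = (-12, 5),  |d|² = 169;  R = 4+6 = 10,  c = 169−10² = 69
v_rel = (-1, 3),  |v_rel|² = 10;  v_rel·d = (-1)·(-12) + (3)·(5) = 27
10·t² − 54·t + 69 = 0  ⇒  m = 27² − 10·69 = 39
m = 39 > 0,  v_rel·d = 27 > 0  ⇒  inside

inside=yes margin=39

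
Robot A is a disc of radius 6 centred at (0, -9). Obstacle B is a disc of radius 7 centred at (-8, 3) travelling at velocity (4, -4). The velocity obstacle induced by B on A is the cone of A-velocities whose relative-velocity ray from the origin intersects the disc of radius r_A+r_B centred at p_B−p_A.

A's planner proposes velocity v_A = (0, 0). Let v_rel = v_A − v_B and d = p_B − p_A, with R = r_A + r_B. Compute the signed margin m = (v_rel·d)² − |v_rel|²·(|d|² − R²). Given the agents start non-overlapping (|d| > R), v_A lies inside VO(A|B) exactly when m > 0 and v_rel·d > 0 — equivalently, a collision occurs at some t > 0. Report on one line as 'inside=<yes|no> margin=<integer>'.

d = (-8, 12),  |d|² = 208;  R = 6+7 = 13,  c = 208−13² = 39
v_rel = (-4, 4),  |v_rel|² = 32;  v_rel·d = (-4)·(-8) + (4)·(12) = 80
32·t² − 160·t + 39 = 0  ⇒  m = 80² − 32·39 = 5152
m = 5152 > 0,  v_rel·d = 80 > 0  ⇒  inside

inside=yes margin=5152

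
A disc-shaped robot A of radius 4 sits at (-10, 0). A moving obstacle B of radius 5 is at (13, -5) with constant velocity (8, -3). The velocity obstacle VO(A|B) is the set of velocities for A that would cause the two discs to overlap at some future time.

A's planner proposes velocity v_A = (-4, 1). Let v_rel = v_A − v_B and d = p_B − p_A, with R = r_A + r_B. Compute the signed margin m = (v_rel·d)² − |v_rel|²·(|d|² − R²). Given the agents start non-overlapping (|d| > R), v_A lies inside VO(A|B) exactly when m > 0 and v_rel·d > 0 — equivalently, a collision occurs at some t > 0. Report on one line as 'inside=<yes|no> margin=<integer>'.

d = (23, -5),  |d|² = 554;  R = 4+5 = 9,  c = 554−9² = 473
v_rel = (-12, 4),  |v_rel|² = 160;  v_rel·d = (-12)·(23) + (4)·(-5) = -296
160·t² + 592·t + 473 = 0  ⇒  m = (-296)² − 160·473 = 11936
m = 11936 > 0,  v_rel·d = -296 < 0  ⇒  outside

inside=no margin=11936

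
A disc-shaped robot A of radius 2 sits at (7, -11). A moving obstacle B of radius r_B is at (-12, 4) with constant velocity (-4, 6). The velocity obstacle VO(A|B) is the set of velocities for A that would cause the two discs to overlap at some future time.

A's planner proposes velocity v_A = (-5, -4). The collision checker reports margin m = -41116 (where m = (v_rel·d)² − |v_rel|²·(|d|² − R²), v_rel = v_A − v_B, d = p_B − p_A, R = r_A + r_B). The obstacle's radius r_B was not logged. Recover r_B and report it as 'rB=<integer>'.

m = -41116
d = (-19, 15);  v_rel = (-1, -10),  |v_rel|² = 101
v_rel×d = (-1)·(15) − (-10)·(-19) = -205
since m = R²·101 − (-205)²:  R² = (42025 + -41116) / 101 = 9
R = √9 = 3  ⇒  r_B = 3 − 2 = 1

rB=1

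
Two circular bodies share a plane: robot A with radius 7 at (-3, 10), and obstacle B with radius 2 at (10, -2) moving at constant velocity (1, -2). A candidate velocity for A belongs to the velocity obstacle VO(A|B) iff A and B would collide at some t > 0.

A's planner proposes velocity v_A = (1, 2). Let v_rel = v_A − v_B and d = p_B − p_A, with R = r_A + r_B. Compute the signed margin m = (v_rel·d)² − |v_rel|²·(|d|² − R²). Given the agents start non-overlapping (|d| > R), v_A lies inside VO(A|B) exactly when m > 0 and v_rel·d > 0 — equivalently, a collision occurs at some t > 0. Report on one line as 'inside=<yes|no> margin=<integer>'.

d = (13, -12),  |d|² = 313;  R = 7+2 = 9,  c = 313−9² = 232
v_rel = (0, 4),  |v_rel|² = 16;  v_rel·d = (0)·(13) + (4)·(-12) = -48
16·t² + 96·t + 232 = 0  ⇒  m = (-48)² − 16·232 = -1408
m = -1408 < 0,  v_rel·d = -48 < 0  ⇒  outside

inside=no margin=-1408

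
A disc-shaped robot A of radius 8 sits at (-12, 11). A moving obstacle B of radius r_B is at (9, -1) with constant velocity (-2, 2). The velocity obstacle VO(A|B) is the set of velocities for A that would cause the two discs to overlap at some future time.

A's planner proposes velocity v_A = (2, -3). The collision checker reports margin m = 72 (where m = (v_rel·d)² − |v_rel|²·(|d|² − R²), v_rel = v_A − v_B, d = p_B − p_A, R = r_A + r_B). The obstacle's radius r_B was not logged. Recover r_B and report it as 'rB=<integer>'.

m = 72
d = (21, -12);  v_rel = (4, -5),  |v_rel|² = 41
v_rel×d = (4)·(-12) − (-5)·(21) = 57
since m = R²·41 − 57²:  R² = (3249 + 72) / 41 = 81
R = √81 = 9  ⇒  r_B = 9 − 8 = 1

rB=1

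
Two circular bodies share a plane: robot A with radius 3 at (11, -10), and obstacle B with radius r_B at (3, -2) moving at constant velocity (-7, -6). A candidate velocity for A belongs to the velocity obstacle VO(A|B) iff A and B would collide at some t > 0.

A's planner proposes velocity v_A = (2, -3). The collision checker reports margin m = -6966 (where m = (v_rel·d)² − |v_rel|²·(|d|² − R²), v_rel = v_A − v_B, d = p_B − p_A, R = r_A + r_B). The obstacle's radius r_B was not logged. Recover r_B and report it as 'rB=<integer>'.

m = -6966
d = (-8, 8);  v_rel = (9, 3),  |v_rel|² = 90
v_rel×d = (9)·(8) − (3)·(-8) = 96
since m = R²·90 − 96²:  R² = (9216 + -6966) / 90 = 25
R = √25 = 5  ⇒  r_B = 5 − 3 = 2

rB=2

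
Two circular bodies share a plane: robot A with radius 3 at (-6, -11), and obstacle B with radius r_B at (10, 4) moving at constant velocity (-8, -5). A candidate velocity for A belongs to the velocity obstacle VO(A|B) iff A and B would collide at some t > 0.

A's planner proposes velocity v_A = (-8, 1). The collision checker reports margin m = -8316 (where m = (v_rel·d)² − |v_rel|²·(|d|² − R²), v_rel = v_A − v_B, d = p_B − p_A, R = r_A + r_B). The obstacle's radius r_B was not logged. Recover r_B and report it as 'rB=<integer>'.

m = -8316
d = (16, 15);  v_rel = (0, 6),  |v_rel|² = 36
v_rel×d = (0)·(15) − (6)·(16) = -96
since m = R²·36 − (-96)²:  R² = (9216 + -8316) / 36 = 25
R = √25 = 5  ⇒  r_B = 5 − 3 = 2

rB=2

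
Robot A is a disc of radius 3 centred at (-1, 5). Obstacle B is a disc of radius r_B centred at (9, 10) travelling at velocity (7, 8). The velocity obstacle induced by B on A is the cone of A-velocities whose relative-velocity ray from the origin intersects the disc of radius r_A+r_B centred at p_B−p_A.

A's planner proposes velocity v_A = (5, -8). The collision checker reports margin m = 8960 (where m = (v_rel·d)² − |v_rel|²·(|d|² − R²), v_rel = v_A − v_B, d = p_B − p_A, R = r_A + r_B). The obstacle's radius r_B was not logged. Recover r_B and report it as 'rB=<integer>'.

m = 8960
d = (10, 5);  v_rel = (-2, -16),  |v_rel|² = 260
v_rel×d = (-2)·(5) − (-16)·(10) = 150
since m = R²·260 − 150²:  R² = (22500 + 8960) / 260 = 121
R = √121 = 11  ⇒  r_B = 11 − 3 = 8

rB=8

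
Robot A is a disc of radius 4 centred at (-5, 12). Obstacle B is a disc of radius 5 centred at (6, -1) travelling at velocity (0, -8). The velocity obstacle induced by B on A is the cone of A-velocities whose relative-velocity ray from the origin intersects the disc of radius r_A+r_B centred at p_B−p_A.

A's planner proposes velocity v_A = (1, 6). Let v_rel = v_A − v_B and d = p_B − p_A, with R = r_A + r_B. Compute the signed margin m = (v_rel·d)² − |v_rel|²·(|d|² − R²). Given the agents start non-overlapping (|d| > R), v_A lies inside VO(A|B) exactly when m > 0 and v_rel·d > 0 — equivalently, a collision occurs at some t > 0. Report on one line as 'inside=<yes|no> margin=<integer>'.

d = (11, -13),  |d|² = 290;  R = 4+5 = 9,  c = 290−9² = 209
v_rel = (1, 14),  |v_rel|² = 197;  v_rel·d = (1)·(11) + (14)·(-13) = -171
197·t² + 342·t + 209 = 0  ⇒  m = (-171)² − 197·209 = -11932
m = -11932 < 0,  v_rel·d = -171 < 0  ⇒  outside

inside=no margin=-11932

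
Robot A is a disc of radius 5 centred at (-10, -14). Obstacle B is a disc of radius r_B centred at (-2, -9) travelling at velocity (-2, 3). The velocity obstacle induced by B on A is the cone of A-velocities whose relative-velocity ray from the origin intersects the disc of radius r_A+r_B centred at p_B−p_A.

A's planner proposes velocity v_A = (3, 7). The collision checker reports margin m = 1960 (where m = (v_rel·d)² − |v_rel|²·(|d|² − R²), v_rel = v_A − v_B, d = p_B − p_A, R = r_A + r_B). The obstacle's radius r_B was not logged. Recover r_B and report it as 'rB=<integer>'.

m = 1960
d = (8, 5);  v_rel = (5, 4),  |v_rel|² = 41
v_rel×d = (5)·(5) − (4)·(8) = -7
since m = R²·41 − (-7)²:  R² = (49 + 1960) / 41 = 49
R = √49 = 7  ⇒  r_B = 7 − 5 = 2

rB=2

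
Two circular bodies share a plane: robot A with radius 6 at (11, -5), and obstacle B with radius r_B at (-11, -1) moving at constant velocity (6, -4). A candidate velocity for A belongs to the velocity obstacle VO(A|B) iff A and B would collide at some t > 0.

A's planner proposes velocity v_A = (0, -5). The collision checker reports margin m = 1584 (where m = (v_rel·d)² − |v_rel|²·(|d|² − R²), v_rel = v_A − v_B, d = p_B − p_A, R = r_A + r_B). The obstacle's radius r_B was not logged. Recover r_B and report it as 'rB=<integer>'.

m = 1584
d = (-22, 4);  v_rel = (-6, -1),  |v_rel|² = 37
v_rel×d = (-6)·(4) − (-1)·(-22) = -46
since m = R²·37 − (-46)²:  R² = (2116 + 1584) / 37 = 100
R = √100 = 10  ⇒  r_B = 10 − 6 = 4

rB=4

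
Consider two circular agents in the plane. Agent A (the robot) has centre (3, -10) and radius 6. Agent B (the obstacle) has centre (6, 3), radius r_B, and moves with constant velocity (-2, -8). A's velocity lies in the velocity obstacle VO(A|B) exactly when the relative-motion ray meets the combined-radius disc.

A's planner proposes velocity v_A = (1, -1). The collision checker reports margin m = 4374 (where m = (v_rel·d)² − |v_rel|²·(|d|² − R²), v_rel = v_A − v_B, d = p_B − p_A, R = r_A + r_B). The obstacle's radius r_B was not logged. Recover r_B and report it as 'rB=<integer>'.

m = 4374
d = (3, 13);  v_rel = (3, 7),  |v_rel|² = 58
v_rel×d = (3)·(13) − (7)·(3) = 18
since m = R²·58 − 18²:  R² = (324 + 4374) / 58 = 81
R = √81 = 9  ⇒  r_B = 9 − 6 = 3

rB=3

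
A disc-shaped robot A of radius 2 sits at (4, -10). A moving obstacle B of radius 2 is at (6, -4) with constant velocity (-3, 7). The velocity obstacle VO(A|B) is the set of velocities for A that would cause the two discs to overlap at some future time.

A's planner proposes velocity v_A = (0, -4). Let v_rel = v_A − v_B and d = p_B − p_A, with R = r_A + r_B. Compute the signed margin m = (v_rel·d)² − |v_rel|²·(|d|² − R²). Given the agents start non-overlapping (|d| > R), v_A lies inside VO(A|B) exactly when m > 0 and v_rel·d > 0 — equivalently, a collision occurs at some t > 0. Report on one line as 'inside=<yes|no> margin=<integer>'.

d = (2, 6),  |d|² = 40;  R = 2+2 = 4,  c = 40−4² = 24
v_rel = (3, -11),  |v_rel|² = 130;  v_rel·d = (3)·(2) + (-11)·(6) = -60
130·t² + 120·t + 24 = 0  ⇒  m = (-60)² − 130·24 = 480
m = 480 > 0,  v_rel·d = -60 < 0  ⇒  outside

inside=no margin=480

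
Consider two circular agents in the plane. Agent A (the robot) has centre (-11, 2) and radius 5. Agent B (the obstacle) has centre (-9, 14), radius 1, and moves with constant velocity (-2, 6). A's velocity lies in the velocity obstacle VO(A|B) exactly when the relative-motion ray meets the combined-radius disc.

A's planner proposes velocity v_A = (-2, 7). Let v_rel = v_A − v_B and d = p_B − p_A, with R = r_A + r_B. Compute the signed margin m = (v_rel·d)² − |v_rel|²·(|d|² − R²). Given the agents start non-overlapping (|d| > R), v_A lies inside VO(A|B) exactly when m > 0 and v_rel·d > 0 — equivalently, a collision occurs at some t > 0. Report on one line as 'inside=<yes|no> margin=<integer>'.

d = (2, 12),  |d|² = 148;  R = 5+1 = 6,  c = 148−6² = 112
v_rel = (0, 1),  |v_rel|² = 1;  v_rel·d = (0)·(2) + (1)·(12) = 12
1·t² − 24·t + 112 = 0  ⇒  m = 12² − 1·112 = 32
m = 32 > 0,  v_rel·d = 12 > 0  ⇒  inside

inside=yes margin=32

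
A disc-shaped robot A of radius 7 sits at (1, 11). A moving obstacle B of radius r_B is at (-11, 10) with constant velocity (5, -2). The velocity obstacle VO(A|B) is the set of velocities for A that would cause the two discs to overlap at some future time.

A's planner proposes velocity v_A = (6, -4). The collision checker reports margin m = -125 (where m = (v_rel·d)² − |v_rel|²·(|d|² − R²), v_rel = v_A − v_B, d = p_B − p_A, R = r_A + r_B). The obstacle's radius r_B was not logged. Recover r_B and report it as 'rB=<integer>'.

m = -125
d = (-12, -1);  v_rel = (1, -2),  |v_rel|² = 5
v_rel×d = (1)·(-1) − (-2)·(-12) = -25
since m = R²·5 − (-25)²:  R² = (625 + -125) / 5 = 100
R = √100 = 10  ⇒  r_B = 10 − 7 = 3

rB=3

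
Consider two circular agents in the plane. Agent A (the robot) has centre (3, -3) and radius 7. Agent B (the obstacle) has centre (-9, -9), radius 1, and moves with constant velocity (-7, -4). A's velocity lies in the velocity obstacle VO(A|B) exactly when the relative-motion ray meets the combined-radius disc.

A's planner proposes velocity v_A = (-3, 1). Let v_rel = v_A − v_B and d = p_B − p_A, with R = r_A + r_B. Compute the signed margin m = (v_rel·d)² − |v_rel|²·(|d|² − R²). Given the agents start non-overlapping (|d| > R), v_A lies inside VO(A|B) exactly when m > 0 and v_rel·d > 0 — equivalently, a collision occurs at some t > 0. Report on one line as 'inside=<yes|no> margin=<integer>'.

d = (-12, -6),  |d|² = 180;  R = 7+1 = 8,  c = 180−8² = 116
v_rel = (4, 5),  |v_rel|² = 41;  v_rel·d = (4)·(-12) + (5)·(-6) = -78
41·t² + 156·t + 116 = 0  ⇒  m = (-78)² − 41·116 = 1328
m = 1328 > 0,  v_rel·d = -78 < 0  ⇒  outside

inside=no margin=1328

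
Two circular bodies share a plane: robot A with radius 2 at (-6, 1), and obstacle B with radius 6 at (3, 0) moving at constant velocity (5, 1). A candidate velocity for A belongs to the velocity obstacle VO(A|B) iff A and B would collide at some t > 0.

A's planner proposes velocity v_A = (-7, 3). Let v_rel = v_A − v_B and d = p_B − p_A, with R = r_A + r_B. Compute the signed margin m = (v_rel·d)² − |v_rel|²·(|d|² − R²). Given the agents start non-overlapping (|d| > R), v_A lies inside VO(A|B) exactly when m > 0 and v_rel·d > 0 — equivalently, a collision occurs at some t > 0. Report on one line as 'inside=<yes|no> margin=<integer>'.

d = (9, -1),  |d|² = 82;  R = 2+6 = 8,  c = 82−8² = 18
v_rel = (-12, 2),  |v_rel|² = 148;  v_rel·d = (-12)·(9) + (2)·(-1) = -110
148·t² + 220·t + 18 = 0  ⇒  m = (-110)² − 148·18 = 9436
m = 9436 > 0,  v_rel·d = -110 < 0  ⇒  outside

inside=no margin=9436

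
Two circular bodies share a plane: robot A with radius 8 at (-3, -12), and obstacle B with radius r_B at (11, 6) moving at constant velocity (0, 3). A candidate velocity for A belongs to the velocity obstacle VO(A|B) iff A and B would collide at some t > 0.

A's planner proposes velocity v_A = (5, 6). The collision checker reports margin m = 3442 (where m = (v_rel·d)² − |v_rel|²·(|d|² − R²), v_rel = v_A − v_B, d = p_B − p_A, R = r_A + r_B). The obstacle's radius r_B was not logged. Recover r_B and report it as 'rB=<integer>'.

m = 3442
d = (14, 18);  v_rel = (5, 3),  |v_rel|² = 34
v_rel×d = (5)·(18) − (3)·(14) = 48
since m = R²·34 − 48²:  R² = (2304 + 3442) / 34 = 169
R = √169 = 13  ⇒  r_B = 13 − 8 = 5

rB=5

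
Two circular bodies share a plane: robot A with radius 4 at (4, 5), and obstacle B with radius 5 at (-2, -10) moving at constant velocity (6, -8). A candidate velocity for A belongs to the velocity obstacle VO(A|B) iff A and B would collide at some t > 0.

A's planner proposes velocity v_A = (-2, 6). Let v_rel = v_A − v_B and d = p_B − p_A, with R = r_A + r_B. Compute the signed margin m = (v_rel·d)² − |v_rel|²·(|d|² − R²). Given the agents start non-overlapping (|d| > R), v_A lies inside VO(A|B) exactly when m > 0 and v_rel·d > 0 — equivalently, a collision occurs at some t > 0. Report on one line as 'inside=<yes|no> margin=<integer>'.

d = (-6, -15),  |d|² = 261;  R = 4+5 = 9,  c = 261−9² = 180
v_rel = (-8, 14),  |v_rel|² = 260;  v_rel·d = (-8)·(-6) + (14)·(-15) = -162
260·t² + 324·t + 180 = 0  ⇒  m = (-162)² − 260·180 = -20556
m = -20556 < 0,  v_rel·d = -162 < 0  ⇒  outside

inside=no margin=-20556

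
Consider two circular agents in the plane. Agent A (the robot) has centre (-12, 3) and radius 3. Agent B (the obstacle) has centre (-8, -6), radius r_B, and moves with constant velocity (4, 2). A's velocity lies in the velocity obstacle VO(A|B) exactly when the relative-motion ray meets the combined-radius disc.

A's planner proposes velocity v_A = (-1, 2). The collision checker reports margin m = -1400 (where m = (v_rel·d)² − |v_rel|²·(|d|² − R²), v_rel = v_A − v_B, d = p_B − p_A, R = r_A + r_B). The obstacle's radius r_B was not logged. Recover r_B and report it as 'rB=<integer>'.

m = -1400
d = (4, -9);  v_rel = (-5, 0),  |v_rel|² = 25
v_rel×d = (-5)·(-9) − (0)·(4) = 45
since m = R²·25 − 45²:  R² = (2025 + -1400) / 25 = 25
R = √25 = 5  ⇒  r_B = 5 − 3 = 2

rB=2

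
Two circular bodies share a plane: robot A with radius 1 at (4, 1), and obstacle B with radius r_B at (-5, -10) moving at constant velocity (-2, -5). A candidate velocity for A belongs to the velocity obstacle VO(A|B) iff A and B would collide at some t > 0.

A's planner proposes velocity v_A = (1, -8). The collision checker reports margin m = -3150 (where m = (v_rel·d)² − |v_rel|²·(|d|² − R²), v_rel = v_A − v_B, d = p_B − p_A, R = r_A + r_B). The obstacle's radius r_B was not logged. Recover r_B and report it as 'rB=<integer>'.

m = -3150
d = (-9, -11);  v_rel = (3, -3),  |v_rel|² = 18
v_rel×d = (3)·(-11) − (-3)·(-9) = -60
since m = R²·18 − (-60)²:  R² = (3600 + -3150) / 18 = 25
R = √25 = 5  ⇒  r_B = 5 − 1 = 4

rB=4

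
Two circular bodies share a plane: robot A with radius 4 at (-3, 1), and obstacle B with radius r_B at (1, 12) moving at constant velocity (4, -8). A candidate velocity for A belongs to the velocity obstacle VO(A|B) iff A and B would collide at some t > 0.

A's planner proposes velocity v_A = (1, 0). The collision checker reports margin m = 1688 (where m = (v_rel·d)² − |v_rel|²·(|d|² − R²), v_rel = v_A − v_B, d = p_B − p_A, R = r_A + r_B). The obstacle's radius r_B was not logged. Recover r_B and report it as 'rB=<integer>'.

m = 1688
d = (4, 11);  v_rel = (-3, 8),  |v_rel|² = 73
v_rel×d = (-3)·(11) − (8)·(4) = -65
since m = R²·73 − (-65)²:  R² = (4225 + 1688) / 73 = 81
R = √81 = 9  ⇒  r_B = 9 − 4 = 5

rB=5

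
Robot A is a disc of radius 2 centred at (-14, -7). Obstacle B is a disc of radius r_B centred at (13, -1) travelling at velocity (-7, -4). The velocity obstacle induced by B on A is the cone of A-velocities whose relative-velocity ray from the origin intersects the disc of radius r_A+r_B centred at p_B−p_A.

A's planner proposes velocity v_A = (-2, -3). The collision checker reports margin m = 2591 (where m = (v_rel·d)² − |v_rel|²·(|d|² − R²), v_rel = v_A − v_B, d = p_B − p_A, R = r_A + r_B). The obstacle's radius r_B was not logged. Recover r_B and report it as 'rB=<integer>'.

m = 2591
d = (27, 6);  v_rel = (5, 1),  |v_rel|² = 26
v_rel×d = (5)·(6) − (1)·(27) = 3
since m = R²·26 − 3²:  R² = (9 + 2591) / 26 = 100
R = √100 = 10  ⇒  r_B = 10 − 2 = 8

rB=8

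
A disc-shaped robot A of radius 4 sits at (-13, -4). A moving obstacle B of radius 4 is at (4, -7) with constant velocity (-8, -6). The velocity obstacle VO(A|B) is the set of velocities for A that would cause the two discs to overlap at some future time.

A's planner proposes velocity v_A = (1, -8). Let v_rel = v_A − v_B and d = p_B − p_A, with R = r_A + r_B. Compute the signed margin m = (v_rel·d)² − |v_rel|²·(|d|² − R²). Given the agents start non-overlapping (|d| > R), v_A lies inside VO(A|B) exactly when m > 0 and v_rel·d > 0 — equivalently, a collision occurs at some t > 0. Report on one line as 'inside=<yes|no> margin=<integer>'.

d = (17, -3),  |d|² = 298;  R = 4+4 = 8,  c = 298−8² = 234
v_rel = (9, -2),  |v_rel|² = 85;  v_rel·d = (9)·(17) + (-2)·(-3) = 159
85·t² − 318·t + 234 = 0  ⇒  m = 159² − 85·234 = 5391
m = 5391 > 0,  v_rel·d = 159 > 0  ⇒  inside

inside=yes margin=5391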